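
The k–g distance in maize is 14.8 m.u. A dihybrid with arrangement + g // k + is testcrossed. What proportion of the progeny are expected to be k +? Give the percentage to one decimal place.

42.6%

A map distance of 14.8 m.u. corresponds to a recombination frequency of 0.148.
The F1 is + g / k +, so k + is a parental gamete class with expected frequency (1 − r)/2 = 0.852/2 = 0.4260.
That is 0.4260 = 42.6% of the progeny.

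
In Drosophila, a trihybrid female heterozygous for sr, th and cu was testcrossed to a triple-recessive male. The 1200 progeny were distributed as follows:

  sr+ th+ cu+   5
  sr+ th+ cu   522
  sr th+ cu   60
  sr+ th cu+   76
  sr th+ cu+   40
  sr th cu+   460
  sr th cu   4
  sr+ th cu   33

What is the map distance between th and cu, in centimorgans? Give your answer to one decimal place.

The two most frequent reciprocal classes, sr+ th+ cu and sr th cu+, are the parental types, so the F1 was sr+ th+ cu / sr th cu+.
The two rarest classes, sr+ th+ cu+ and sr th cu, are the double crossovers. Comparing them with the parentals, only the cu allele has switched, so cu is the middle locus and the order is sr – cu – th.
Crossovers in the cu–th interval produce the single-crossover classes sr+ th cu and sr th+ cu+ (33 + 40 = 73) plus the double crossovers (9).
RF(cu–th) = (73 + 9) / 1200 = 82/1200 = 0.0683 → 6.8 centimorgans.

6.8 centimorgans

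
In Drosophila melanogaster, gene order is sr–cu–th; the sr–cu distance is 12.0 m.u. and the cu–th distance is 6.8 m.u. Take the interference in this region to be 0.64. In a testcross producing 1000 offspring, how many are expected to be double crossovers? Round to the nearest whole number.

Map distances give recombination frequencies of 0.120 and 0.068 for the two intervals.
With interference 0.64 (so coincidence = 0.36), expected double-crossover frequency = 0.120 × 0.068 × 0.36 = 0.00294.
Expected number = 0.00294 × 1000 = 2.94 ≈ 3.

3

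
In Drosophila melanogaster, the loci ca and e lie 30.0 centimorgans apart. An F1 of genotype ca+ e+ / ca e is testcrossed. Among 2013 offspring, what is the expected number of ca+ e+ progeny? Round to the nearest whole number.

A map distance of 30.0 centimorgans corresponds to a recombination frequency of 0.300.
The F1 is ca+ e+ / ca e, so ca+ e+ is a parental gamete class with expected frequency (1 − r)/2 = 0.700/2 = 0.3500.
Expected number = 0.3500 × 2013 = 704.55 ≈ 705.

705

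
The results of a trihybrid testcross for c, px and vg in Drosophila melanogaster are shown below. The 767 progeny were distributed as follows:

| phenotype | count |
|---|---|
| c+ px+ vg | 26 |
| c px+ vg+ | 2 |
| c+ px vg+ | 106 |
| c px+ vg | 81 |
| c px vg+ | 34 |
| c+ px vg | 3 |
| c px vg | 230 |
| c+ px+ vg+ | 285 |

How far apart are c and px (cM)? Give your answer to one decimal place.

The two most frequent reciprocal classes, c px vg and c+ px+ vg+, are the parental types, so the F1 was c px vg / c+ px+ vg+.
The two rarest classes, c+ px vg and c px+ vg+, are the double crossovers. Comparing them with the parentals, only the c allele has switched, so c is the middle locus and the order is px – c – vg.
Crossovers in the px–c interval produce the single-crossover classes c px+ vg and c+ px vg+ (81 + 106 = 187) plus the double crossovers (5).
RF(px–c) = (187 + 5) / 767 = 192/767 = 0.2503 → 25.0 cM.

25.0 cM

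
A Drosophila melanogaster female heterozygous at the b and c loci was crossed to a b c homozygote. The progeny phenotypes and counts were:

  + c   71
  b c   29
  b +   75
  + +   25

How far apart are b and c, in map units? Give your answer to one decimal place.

27.0 map units

The two most frequent classes, + c (71) and b + (75), are the parental types, so the F1 was + c / b +.
The recombinant classes are + + and b c: 25 + 29 = 54.
Recombination frequency = 54/200 = 0.2700 ≈ 27.0%, i.e. 27.0 map units.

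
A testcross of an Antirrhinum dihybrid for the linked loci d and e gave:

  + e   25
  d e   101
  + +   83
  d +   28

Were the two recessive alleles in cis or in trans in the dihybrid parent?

cis

The two most frequent classes are + + (83) and d e (101); these are the parental (non-recombinant) types.
So the F1 carried + + on one chromosome and d e on the other — the recessive alleles are on the same chromosome (cis / coupling).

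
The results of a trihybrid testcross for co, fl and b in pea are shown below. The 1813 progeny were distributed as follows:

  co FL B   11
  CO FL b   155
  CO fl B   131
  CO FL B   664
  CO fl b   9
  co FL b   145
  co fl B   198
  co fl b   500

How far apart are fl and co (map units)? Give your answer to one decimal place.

The two most frequent reciprocal classes, co fl b and CO FL B, are the parental types, so the F1 was co fl b / CO FL B.
The two rarest classes, CO fl b and co FL B, are the double crossovers. Comparing them with the parentals, only the co allele has switched, so co is the middle locus and the order is fl – co – b.
Crossovers in the fl–co interval produce the single-crossover classes co FL b and CO fl B (145 + 131 = 276) plus the double crossovers (20).
RF(fl–co) = (276 + 20) / 1813 = 296/1813 = 0.1633 → 16.3 map units.

16.3 map units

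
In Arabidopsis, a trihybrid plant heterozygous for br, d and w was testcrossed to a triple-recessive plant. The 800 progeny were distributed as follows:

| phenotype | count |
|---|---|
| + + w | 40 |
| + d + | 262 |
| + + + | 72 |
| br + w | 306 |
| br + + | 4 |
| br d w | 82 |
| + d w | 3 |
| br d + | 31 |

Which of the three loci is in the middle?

w

The two most frequent reciprocal classes, + d + and br + w, are the parental types, so the F1 was + d + / br + w.
The two rarest classes, + d w and br + +, are the double crossovers. Comparing them with the parentals, only the w allele has switched, so w is the middle locus and the order is d – w – br.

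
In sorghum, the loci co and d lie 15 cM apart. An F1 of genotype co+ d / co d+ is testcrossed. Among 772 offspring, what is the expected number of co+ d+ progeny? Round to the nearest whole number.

A map distance of 15 cM corresponds to a recombination frequency of 0.150.
The F1 is co+ d / co d+, so co+ d+ is a recombinant gamete class with expected frequency r/2 = 0.150/2 = 0.0750.
Expected number = 0.0750 × 772 = 57.90 ≈ 58.

58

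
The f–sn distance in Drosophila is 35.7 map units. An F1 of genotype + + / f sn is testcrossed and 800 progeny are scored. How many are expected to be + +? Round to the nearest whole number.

A map distance of 35.7 map units corresponds to a recombination frequency of 0.357.
The F1 is + + / f sn, so + + is a parental gamete class with expected frequency (1 − r)/2 = 0.643/2 = 0.3215.
Expected number = 0.3215 × 800 = 257.20 ≈ 257.

257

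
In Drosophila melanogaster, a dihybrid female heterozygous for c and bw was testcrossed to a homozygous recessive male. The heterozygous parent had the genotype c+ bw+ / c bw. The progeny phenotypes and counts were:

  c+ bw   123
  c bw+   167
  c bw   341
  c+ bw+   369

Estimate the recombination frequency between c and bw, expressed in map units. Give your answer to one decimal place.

29.0 map units

The recombinant classes are c+ bw and c bw+: 123 + 167 = 290.
Recombination frequency = 290/1000 = 0.2900 ≈ 29.0%, i.e. 29.0 map units.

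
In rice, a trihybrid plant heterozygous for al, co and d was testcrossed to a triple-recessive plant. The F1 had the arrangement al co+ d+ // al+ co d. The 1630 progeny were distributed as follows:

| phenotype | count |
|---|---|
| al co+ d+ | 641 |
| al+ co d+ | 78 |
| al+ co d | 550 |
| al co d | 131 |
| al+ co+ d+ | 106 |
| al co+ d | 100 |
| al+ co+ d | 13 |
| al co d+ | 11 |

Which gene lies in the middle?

The two rarest classes, al co d+ and al+ co+ d, are the double crossovers. Comparing them with the parentals, only the co allele has switched, so co is the middle locus and the order is al – co – d.

co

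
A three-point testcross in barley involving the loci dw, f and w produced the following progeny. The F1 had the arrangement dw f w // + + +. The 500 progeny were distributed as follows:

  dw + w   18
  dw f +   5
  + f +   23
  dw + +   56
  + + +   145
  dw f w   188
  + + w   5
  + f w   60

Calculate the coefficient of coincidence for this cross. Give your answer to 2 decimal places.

The two rarest classes, dw f + and + + w, are the double crossovers. Comparing them with the parentals, only the w allele has switched, so w is the middle locus and the order is dw – w – f.
dw–w: (116 + 10)/500 = 0.2520; w–f: (41 + 10)/500 = 0.1020.
Expected DCO frequency = 0.2520 × 0.1020 ≈ 0.02570; observed = 10/500 ≈ 0.02000.
Coefficient of coincidence = 0.02000/0.02570 ≈ 0.78.

0.78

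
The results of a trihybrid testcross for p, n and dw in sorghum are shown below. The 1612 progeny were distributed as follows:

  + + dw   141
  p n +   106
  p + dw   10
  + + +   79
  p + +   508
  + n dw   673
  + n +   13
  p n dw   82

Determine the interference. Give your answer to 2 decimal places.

The two most frequent reciprocal classes, + n dw and p + +, are the parental types, so the F1 was + n dw / p + +.
The two rarest classes, + n + and p + dw, are the double crossovers. Comparing them with the parentals, only the dw allele has switched, so dw is the middle locus and the order is n – dw – p.
n–dw: (247 + 23)/1612 = 0.1675; dw–p: (161 + 23)/1612 = 0.1141.
Expected DCO frequency = 0.1675 × 0.1141 ≈ 0.01911; observed = 23/1612 ≈ 0.01427.
Coefficient of coincidence = 0.01427/0.01911 ≈ 0.75; interference = 1 − 0.75 = 0.25.

0.25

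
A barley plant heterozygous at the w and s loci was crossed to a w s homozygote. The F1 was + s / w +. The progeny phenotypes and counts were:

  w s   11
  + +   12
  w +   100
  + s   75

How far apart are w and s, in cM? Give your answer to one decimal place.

11.6 cM

The recombinant classes are + + and w s: 12 + 11 = 23.
Recombination frequency = 23/198 = 0.1162 ≈ 11.6%, i.e. 11.6 cM.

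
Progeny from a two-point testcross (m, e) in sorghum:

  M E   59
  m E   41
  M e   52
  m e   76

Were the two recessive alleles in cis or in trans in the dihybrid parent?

The two most frequent classes are M E (59) and m e (76); these are the parental (non-recombinant) types.
So the F1 carried M E on one chromosome and m e on the other — the recessive alleles are on the same chromosome (cis / coupling).

cis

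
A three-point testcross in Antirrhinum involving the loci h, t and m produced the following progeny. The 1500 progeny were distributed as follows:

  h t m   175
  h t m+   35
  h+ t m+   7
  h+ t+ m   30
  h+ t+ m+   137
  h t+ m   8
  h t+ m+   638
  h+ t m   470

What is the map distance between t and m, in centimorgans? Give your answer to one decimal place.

The two most frequent reciprocal classes, h t+ m+ and h+ t m, are the parental types, so the F1 was h t+ m+ / h+ t m.
The two rarest classes, h t+ m and h+ t m+, are the double crossovers. Comparing them with the parentals, only the m allele has switched, so m is the middle locus and the order is h – m – t.
Crossovers in the m–t interval produce the single-crossover classes h t m+ and h+ t+ m (35 + 30 = 65) plus the double crossovers (15).
RF(m–t) = (65 + 15) / 1500 = 80/1500 = 0.0533 → 5.3 centimorgans.

5.3 centimorgans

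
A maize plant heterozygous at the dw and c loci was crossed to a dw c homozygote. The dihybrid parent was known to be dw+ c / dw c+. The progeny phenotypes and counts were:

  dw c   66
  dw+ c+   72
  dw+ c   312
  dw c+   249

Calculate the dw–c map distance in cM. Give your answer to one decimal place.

The recombinant classes are dw+ c+ and dw c: 72 + 66 = 138.
Recombination frequency = 138/699 = 0.1974 ≈ 19.7%, i.e. 19.7 cM.

19.7 cM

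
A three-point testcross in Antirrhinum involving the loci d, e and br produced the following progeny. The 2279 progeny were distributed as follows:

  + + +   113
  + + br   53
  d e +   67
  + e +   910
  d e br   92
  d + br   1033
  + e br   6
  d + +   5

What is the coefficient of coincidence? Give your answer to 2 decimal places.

0.89

The two most frequent reciprocal classes, d + br and + e +, are the parental types, so the F1 was d + br / + e +.
The two rarest classes, d + + and + e br, are the double crossovers. Comparing them with the parentals, only the br allele has switched, so br is the middle locus and the order is e – br – d.
e–br: (205 + 11)/2279 = 0.0948; br–d: (120 + 11)/2279 = 0.0575.
Expected DCO frequency = 0.0948 × 0.0575 ≈ 0.00545; observed = 11/2279 ≈ 0.00483.
Coefficient of coincidence = 0.00483/0.00545 ≈ 0.89.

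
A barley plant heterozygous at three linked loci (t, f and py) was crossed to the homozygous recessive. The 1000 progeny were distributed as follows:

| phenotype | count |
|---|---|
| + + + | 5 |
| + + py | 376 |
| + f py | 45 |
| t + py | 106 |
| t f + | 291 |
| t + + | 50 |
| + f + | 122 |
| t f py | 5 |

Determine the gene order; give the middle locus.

py

The two most frequent reciprocal classes, + + py and t f +, are the parental types, so the F1 was + + py / t f +.
The two rarest classes, + + + and t f py, are the double crossovers. Comparing them with the parentals, only the py allele has switched, so py is the middle locus and the order is t – py – f.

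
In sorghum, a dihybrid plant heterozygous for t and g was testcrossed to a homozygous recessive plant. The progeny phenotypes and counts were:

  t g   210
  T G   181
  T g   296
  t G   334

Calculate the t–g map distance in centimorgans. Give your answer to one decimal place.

38.3 centimorgans

The two most frequent classes, T g (296) and t G (334), are the parental types, so the F1 was T g / t G.
The recombinant classes are T G and t g: 181 + 210 = 391.
Recombination frequency = 391/1021 = 0.3830 ≈ 38.3%, i.e. 38.3 centimorgans.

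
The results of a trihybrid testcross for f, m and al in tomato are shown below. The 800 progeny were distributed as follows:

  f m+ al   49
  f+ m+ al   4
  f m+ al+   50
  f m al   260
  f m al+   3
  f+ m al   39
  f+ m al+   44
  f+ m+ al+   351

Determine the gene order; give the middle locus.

The two most frequent reciprocal classes, f+ m+ al+ and f m al, are the parental types, so the F1 was f+ m+ al+ / f m al.
The two rarest classes, f+ m+ al and f m al+, are the double crossovers. Comparing them with the parentals, only the al allele has switched, so al is the middle locus and the order is f – al – m.

al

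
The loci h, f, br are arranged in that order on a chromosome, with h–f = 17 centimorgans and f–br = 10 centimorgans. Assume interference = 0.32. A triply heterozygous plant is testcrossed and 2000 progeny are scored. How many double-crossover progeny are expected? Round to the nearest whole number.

23

Map distances give recombination frequencies of 0.170 and 0.100 for the two intervals.
With interference 0.32 (so coincidence = 0.68), expected double-crossover frequency = 0.170 × 0.100 × 0.68 = 0.01156.
Expected number = 0.01156 × 2000 = 23.12 ≈ 23.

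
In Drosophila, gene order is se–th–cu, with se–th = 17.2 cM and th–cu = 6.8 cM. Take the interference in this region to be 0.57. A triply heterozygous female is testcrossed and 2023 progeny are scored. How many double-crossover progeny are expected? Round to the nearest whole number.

Map distances give recombination frequencies of 0.172 and 0.068 for the two intervals.
With interference 0.57 (so coincidence = 0.43), expected double-crossover frequency = 0.172 × 0.068 × 0.43 = 0.00503.
Expected number = 0.00503 × 2023 = 10.17 ≈ 10.

10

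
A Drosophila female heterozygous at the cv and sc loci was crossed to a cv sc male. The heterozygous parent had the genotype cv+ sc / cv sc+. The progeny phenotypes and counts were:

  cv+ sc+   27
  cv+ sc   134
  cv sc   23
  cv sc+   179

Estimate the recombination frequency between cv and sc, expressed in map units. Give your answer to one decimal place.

The recombinant classes are cv+ sc+ and cv sc: 27 + 23 = 50.
Recombination frequency = 50/363 = 0.1377 ≈ 13.8%, i.e. 13.8 map units.

13.8 map units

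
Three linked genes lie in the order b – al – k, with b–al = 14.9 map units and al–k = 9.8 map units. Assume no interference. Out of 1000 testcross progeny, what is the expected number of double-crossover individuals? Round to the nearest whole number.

15

Map distances give recombination frequencies of 0.149 and 0.098 for the two intervals.
With no interference, expected double-crossover frequency = 0.149 × 0.098 = 0.01460.
Expected number = 0.01460 × 1000 = 14.60 ≈ 15.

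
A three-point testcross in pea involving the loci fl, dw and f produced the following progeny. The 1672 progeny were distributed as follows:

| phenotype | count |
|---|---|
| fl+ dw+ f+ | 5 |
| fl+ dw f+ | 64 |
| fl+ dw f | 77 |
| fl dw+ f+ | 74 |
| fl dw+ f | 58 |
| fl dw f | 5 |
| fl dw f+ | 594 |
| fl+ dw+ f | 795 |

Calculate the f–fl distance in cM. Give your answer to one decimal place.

The two most frequent reciprocal classes, fl dw f+ and fl+ dw+ f, are the parental types, so the F1 was fl dw f+ / fl+ dw+ f.
The two rarest classes, fl dw f and fl+ dw+ f+, are the double crossovers. Comparing them with the parentals, only the f allele has switched, so f is the middle locus and the order is dw – f – fl.
Crossovers in the f–fl interval produce the single-crossover classes fl+ dw f+ and fl dw+ f (64 + 58 = 122) plus the double crossovers (10).
RF(f–fl) = (122 + 10) / 1672 = 132/1672 = 0.0789 → 7.9 cM.

7.9 cM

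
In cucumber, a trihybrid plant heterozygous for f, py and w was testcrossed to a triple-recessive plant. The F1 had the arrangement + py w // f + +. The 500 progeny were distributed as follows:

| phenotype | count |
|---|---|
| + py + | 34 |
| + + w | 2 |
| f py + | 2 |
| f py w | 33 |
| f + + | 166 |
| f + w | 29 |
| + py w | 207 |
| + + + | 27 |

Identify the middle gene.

py

The two rarest classes, + + w and f py +, are the double crossovers. Comparing them with the parentals, only the py allele has switched, so py is the middle locus and the order is w – py – f.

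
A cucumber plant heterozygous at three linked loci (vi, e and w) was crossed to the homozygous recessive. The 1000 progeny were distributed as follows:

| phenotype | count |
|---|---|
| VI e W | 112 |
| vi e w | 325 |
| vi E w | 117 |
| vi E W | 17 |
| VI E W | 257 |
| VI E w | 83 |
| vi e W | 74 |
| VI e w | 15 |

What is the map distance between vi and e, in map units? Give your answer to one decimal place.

26.1 map units

The two most frequent reciprocal classes, VI E W and vi e w, are the parental types, so the F1 was VI E W / vi e w.
The two rarest classes, vi E W and VI e w, are the double crossovers. Comparing them with the parentals, only the vi allele has switched, so vi is the middle locus and the order is e – vi – w.
Crossovers in the e–vi interval produce the single-crossover classes VI e W and vi E w (112 + 117 = 229) plus the double crossovers (32).
RF(e–vi) = (229 + 32) / 1000 = 261/1000 = 0.2610 → 26.1 map units.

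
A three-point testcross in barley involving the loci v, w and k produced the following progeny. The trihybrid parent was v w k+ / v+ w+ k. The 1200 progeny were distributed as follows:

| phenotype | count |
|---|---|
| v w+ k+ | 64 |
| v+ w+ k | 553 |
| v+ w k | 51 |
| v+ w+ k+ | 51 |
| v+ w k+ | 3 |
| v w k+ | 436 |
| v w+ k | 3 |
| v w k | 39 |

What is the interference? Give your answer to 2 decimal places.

0.38

The two rarest classes, v+ w k+ and v w+ k, are the double crossovers. Comparing them with the parentals, only the v allele has switched, so v is the middle locus and the order is w – v – k.
w–v: (115 + 6)/1200 = 0.1008; v–k: (90 + 6)/1200 = 0.0800.
Expected DCO frequency = 0.1008 × 0.0800 ≈ 0.00806; observed = 6/1200 ≈ 0.00500.
Coefficient of coincidence = 0.00500/0.00806 ≈ 0.62; interference = 1 − 0.62 = 0.38.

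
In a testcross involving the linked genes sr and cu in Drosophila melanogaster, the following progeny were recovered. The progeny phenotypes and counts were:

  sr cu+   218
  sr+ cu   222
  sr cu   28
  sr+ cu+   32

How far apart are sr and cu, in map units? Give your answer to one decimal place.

12.0 map units

The two most frequent classes, sr+ cu (222) and sr cu+ (218), are the parental types, so the F1 was sr+ cu / sr cu+.
The recombinant classes are sr+ cu+ and sr cu: 32 + 28 = 60.
Recombination frequency = 60/500 = 0.1200 ≈ 12.0%, i.e. 12.0 map units.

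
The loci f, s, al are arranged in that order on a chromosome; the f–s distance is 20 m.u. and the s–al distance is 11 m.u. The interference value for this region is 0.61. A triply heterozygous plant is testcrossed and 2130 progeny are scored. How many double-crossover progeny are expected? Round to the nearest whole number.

Map distances give recombination frequencies of 0.200 and 0.110 for the two intervals.
With interference 0.61 (so coincidence = 0.39), expected double-crossover frequency = 0.200 × 0.110 × 0.39 = 0.00858.
Expected number = 0.00858 × 2130 = 18.28 ≈ 18.

18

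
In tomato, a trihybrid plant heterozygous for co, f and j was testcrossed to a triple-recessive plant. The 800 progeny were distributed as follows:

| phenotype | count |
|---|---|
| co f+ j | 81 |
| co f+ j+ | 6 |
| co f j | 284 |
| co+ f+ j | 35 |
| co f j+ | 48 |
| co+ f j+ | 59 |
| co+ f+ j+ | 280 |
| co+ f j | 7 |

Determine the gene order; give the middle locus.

The two most frequent reciprocal classes, co f j and co+ f+ j+, are the parental types, so the F1 was co f j / co+ f+ j+.
The two rarest classes, co+ f j and co f+ j+, are the double crossovers. Comparing them with the parentals, only the co allele has switched, so co is the middle locus and the order is j – co – f.

co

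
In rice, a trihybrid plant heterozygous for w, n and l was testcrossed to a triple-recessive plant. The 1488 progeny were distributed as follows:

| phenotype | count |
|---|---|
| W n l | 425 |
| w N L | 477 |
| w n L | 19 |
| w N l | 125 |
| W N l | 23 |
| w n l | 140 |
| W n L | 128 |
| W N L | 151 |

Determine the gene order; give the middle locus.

n

The two most frequent reciprocal classes, W n l and w N L, are the parental types, so the F1 was W n l / w N L.
The two rarest classes, W N l and w n L, are the double crossovers. Comparing them with the parentals, only the n allele has switched, so n is the middle locus and the order is w – n – l.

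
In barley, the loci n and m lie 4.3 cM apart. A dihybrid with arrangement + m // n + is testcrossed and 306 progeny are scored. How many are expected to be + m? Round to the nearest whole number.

A map distance of 4.3 cM corresponds to a recombination frequency of 0.043.
The F1 is + m / n +, so + m is a parental gamete class with expected frequency (1 − r)/2 = 0.957/2 = 0.4785.
Expected number = 0.4785 × 306 = 146.42 ≈ 146.

146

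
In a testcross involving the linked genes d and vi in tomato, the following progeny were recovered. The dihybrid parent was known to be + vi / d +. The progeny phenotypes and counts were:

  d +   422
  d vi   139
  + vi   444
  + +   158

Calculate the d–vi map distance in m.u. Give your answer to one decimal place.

The recombinant classes are + + and d vi: 158 + 139 = 297.
Recombination frequency = 297/1163 = 0.2554 ≈ 25.5%, i.e. 25.5 m.u.

25.5 m.u.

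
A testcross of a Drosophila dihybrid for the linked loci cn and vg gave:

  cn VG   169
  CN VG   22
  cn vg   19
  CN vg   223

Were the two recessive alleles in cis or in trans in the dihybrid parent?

trans

The two most frequent classes are CN vg (223) and cn VG (169); these are the parental (non-recombinant) types.
So the F1 carried CN vg on one chromosome and cn VG on the other — the recessive alleles are on opposite chromosomes (trans / repulsion).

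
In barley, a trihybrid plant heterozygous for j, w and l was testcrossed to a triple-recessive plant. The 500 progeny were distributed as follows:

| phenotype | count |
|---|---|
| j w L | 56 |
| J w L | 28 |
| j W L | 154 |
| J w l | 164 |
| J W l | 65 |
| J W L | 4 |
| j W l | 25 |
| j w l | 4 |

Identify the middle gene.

The two most frequent reciprocal classes, J w l and j W L, are the parental types, so the F1 was J w l / j W L.
The two rarest classes, j w l and J W L, are the double crossovers. Comparing them with the parentals, only the j allele has switched, so j is the middle locus and the order is l – j – w.

j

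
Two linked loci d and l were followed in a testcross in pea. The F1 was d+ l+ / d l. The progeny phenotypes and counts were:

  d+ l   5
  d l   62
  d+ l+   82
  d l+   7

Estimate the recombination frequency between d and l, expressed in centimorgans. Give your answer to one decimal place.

7.7 centimorgans

The recombinant classes are d+ l and d l+: 5 + 7 = 12.
Recombination frequency = 12/156 = 0.0769 ≈ 7.7%, i.e. 7.7 centimorgans.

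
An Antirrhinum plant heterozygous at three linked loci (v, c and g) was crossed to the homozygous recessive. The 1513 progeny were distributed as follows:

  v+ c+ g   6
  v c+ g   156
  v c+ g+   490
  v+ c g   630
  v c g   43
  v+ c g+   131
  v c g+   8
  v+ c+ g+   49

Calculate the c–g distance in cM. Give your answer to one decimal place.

19.9 cM

The two most frequent reciprocal classes, v c+ g+ and v+ c g, are the parental types, so the F1 was v c+ g+ / v+ c g.
The two rarest classes, v c g+ and v+ c+ g, are the double crossovers. Comparing them with the parentals, only the c allele has switched, so c is the middle locus and the order is v – c – g.
Crossovers in the c–g interval produce the single-crossover classes v c+ g and v+ c g+ (156 + 131 = 287) plus the double crossovers (14).
RF(c–g) = (287 + 14) / 1513 = 301/1513 = 0.1989 → 19.9 cM.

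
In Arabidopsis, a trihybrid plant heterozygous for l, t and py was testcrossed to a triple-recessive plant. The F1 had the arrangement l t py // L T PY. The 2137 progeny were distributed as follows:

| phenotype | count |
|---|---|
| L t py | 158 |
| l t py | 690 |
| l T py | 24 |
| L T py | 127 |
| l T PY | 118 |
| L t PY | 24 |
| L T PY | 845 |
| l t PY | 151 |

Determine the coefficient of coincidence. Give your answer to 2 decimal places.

0.97

The two rarest classes, l T py and L t PY, are the double crossovers. Comparing them with the parentals, only the t allele has switched, so t is the middle locus and the order is l – t – py.
l–t: (276 + 48)/2137 = 0.1516; t–py: (278 + 48)/2137 = 0.1526.
Expected DCO frequency = 0.1516 × 0.1526 ≈ 0.02313; observed = 48/2137 ≈ 0.02246.
Coefficient of coincidence = 0.02246/0.02313 ≈ 0.97.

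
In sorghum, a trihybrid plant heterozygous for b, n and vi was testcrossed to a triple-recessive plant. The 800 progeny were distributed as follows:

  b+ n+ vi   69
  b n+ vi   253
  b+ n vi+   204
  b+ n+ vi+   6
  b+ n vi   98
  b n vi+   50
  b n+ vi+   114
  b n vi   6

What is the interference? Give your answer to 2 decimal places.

The two most frequent reciprocal classes, b n+ vi and b+ n vi+, are the parental types, so the F1 was b n+ vi / b+ n vi+.
The two rarest classes, b n vi and b+ n+ vi+, are the double crossovers. Comparing them with the parentals, only the n allele has switched, so n is the middle locus and the order is b – n – vi.
b–n: (119 + 12)/800 = 0.1638; n–vi: (212 + 12)/800 = 0.2800.
Expected DCO frequency = 0.1638 × 0.2800 ≈ 0.04586; observed = 12/800 ≈ 0.01500.
Coefficient of coincidence = 0.01500/0.04586 ≈ 0.33; interference = 1 − 0.33 = 0.67.

0.67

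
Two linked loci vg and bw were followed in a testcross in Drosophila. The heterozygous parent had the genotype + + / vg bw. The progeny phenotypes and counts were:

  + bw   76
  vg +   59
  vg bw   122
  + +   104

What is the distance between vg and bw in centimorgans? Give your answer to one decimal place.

37.4 centimorgans

The recombinant classes are + bw and vg +: 76 + 59 = 135.
Recombination frequency = 135/361 = 0.3740 ≈ 37.4%, i.e. 37.4 centimorgans.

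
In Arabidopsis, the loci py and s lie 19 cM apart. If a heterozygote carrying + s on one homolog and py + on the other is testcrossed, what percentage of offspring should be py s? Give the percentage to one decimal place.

9.5%

A map distance of 19 cM corresponds to a recombination frequency of 0.190.
The F1 is + s / py +, so py s is a recombinant gamete class with expected frequency r/2 = 0.190/2 = 0.0950.
That is 0.0950 = 9.5% of the progeny.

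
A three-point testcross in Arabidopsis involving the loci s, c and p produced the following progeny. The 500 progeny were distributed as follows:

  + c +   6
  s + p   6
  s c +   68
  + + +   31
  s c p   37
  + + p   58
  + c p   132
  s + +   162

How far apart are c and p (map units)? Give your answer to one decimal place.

27.6 map units

The two most frequent reciprocal classes, s + + and + c p, are the parental types, so the F1 was s + + / + c p.
The two rarest classes, s + p and + c +, are the double crossovers. Comparing them with the parentals, only the p allele has switched, so p is the middle locus and the order is s – p – c.
Crossovers in the p–c interval produce the single-crossover classes s c + and + + p (68 + 58 = 126) plus the double crossovers (12).
RF(p–c) = (126 + 12) / 500 = 138/500 = 0.2760 → 27.6 map units.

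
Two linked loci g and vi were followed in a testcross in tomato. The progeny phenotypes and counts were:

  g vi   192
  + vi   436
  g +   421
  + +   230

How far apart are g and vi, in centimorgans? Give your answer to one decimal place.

The two most frequent classes, + vi (436) and g + (421), are the parental types, so the F1 was + vi / g +.
The recombinant classes are + + and g vi: 230 + 192 = 422.
Recombination frequency = 422/1279 = 0.3299 ≈ 33.0%, i.e. 33.0 centimorgans.

33.0 centimorgans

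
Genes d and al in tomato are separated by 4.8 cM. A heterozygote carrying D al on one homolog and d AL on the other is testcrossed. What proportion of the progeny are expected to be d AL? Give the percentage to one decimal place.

47.6%

A map distance of 4.8 cM corresponds to a recombination frequency of 0.048.
The F1 is D al / d AL, so d AL is a parental gamete class with expected frequency (1 − r)/2 = 0.952/2 = 0.4760.
That is 0.4760 = 47.6% of the progeny.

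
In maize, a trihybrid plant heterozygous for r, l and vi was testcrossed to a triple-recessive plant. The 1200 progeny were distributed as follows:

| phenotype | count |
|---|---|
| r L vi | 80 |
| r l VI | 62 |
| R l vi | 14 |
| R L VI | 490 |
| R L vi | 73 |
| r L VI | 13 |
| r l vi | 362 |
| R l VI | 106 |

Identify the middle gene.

The two most frequent reciprocal classes, r l vi and R L VI, are the parental types, so the F1 was r l vi / R L VI.
The two rarest classes, R l vi and r L VI, are the double crossovers. Comparing them with the parentals, only the r allele has switched, so r is the middle locus and the order is vi – r – l.

r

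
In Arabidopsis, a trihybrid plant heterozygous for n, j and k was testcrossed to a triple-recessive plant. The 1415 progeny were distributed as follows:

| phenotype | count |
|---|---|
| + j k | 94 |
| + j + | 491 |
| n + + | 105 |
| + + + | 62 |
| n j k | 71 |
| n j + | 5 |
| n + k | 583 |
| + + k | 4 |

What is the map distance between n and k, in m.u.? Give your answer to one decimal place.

The two most frequent reciprocal classes, n + k and + j +, are the parental types, so the F1 was n + k / + j +.
The two rarest classes, + + k and n j +, are the double crossovers. Comparing them with the parentals, only the n allele has switched, so n is the middle locus and the order is j – n – k.
Crossovers in the n–k interval produce the single-crossover classes n + + and + j k (105 + 94 = 199) plus the double crossovers (9).
RF(n–k) = (199 + 9) / 1415 = 208/1415 = 0.1470 → 14.7 m.u.

14.7 m.u.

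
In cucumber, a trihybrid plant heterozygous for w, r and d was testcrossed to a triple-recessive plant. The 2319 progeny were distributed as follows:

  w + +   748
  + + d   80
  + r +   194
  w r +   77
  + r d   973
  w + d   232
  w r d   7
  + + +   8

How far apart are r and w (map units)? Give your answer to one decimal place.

The two most frequent reciprocal classes, w + + and + r d, are the parental types, so the F1 was w + + / + r d.
The two rarest classes, + + + and w r d, are the double crossovers. Comparing them with the parentals, only the w allele has switched, so w is the middle locus and the order is r – w – d.
Crossovers in the r–w interval produce the single-crossover classes w r + and + + d (77 + 80 = 157) plus the double crossovers (15).
RF(r–w) = (157 + 15) / 2319 = 172/2319 = 0.0742 → 7.4 map units.

7.4 map units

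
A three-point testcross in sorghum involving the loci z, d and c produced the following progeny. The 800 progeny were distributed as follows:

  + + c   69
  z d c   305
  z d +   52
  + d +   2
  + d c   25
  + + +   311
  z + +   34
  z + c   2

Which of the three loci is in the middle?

The two most frequent reciprocal classes, z d c and + + +, are the parental types, so the F1 was z d c / + + +.
The two rarest classes, z + c and + d +, are the double crossovers. Comparing them with the parentals, only the d allele has switched, so d is the middle locus and the order is z – d – c.

d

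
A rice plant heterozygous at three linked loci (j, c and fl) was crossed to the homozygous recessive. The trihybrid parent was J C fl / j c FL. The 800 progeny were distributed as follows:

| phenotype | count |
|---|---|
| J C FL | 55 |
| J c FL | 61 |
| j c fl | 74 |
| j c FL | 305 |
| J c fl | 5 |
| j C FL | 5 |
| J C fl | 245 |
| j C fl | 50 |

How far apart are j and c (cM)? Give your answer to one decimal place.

The two rarest classes, J c fl and j C FL, are the double crossovers. Comparing them with the parentals, only the c allele has switched, so c is the middle locus and the order is fl – c – j.
Crossovers in the c–j interval produce the single-crossover classes j C fl and J c FL (50 + 61 = 111) plus the double crossovers (10).
RF(c–j) = (111 + 10) / 800 = 121/800 = 0.1512 → 15.1 cM.

15.1 cM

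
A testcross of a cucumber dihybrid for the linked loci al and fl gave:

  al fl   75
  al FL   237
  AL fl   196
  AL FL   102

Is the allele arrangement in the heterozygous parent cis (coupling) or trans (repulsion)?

trans

The two most frequent classes are AL fl (196) and al FL (237); these are the parental (non-recombinant) types.
So the F1 carried AL fl on one chromosome and al FL on the other — the recessive alleles are on opposite chromosomes (trans / repulsion).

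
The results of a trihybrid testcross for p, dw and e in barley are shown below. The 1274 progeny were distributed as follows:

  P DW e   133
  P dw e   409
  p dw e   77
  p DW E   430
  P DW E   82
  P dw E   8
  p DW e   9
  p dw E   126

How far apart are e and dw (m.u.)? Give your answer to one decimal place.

The two most frequent reciprocal classes, P dw e and p DW E, are the parental types, so the F1 was P dw e / p DW E.
The two rarest classes, P dw E and p DW e, are the double crossovers. Comparing them with the parentals, only the e allele has switched, so e is the middle locus and the order is dw – e – p.
Crossovers in the dw–e interval produce the single-crossover classes P DW e and p dw E (133 + 126 = 259) plus the double crossovers (17).
RF(dw–e) = (259 + 17) / 1274 = 276/1274 = 0.2166 → 21.7 m.u.

21.7 m.u.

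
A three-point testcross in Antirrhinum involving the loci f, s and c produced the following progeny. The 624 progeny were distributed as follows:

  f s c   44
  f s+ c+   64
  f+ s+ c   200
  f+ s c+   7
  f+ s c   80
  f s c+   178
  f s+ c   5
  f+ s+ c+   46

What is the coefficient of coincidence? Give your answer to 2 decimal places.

The two most frequent reciprocal classes, f+ s+ c and f s c+, are the parental types, so the F1 was f+ s+ c / f s c+.
The two rarest classes, f s+ c and f+ s c+, are the double crossovers. Comparing them with the parentals, only the f allele has switched, so f is the middle locus and the order is s – f – c.
s–f: (144 + 12)/624 = 0.2500; f–c: (90 + 12)/624 = 0.1635.
Expected DCO frequency = 0.2500 × 0.1635 ≈ 0.04088; observed = 12/624 ≈ 0.01923.
Coefficient of coincidence = 0.01923/0.04088 ≈ 0.47.

0.47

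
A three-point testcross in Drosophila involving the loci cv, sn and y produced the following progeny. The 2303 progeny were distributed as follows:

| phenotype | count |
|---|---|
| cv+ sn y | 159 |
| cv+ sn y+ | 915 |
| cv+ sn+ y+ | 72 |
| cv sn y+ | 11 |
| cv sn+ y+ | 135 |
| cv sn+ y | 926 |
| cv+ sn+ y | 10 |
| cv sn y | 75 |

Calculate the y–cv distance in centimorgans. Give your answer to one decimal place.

The two most frequent reciprocal classes, cv sn+ y and cv+ sn y+, are the parental types, so the F1 was cv sn+ y / cv+ sn y+.
The two rarest classes, cv+ sn+ y and cv sn y+, are the double crossovers. Comparing them with the parentals, only the cv allele has switched, so cv is the middle locus and the order is sn – cv – y.
Crossovers in the cv–y interval produce the single-crossover classes cv sn+ y+ and cv+ sn y (135 + 159 = 294) plus the double crossovers (21).
RF(cv–y) = (294 + 21) / 2303 = 315/2303 = 0.1368 → 13.7 centimorgans.

13.7 centimorgans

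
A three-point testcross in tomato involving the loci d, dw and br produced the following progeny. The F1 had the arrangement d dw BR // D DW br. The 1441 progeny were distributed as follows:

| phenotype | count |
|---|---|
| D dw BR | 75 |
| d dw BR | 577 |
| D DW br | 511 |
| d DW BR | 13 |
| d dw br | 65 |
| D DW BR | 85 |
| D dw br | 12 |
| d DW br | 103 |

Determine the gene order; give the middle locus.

dw

The two rarest classes, d DW BR and D dw br, are the double crossovers. Comparing them with the parentals, only the dw allele has switched, so dw is the middle locus and the order is br – dw – d.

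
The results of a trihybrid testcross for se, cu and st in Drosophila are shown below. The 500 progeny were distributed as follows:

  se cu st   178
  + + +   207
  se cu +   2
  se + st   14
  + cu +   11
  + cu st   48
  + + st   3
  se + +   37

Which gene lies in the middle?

st

The two most frequent reciprocal classes, + + + and se cu st, are the parental types, so the F1 was + + + / se cu st.
The two rarest classes, + + st and se cu +, are the double crossovers. Comparing them with the parentals, only the st allele has switched, so st is the middle locus and the order is cu – st – se.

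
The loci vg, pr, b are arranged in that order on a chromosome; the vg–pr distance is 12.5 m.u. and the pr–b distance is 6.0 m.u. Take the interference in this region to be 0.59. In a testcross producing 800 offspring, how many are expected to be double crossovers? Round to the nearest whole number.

Map distances give recombination frequencies of 0.125 and 0.060 for the two intervals.
With interference 0.59 (so coincidence = 0.41), expected double-crossover frequency = 0.125 × 0.060 × 0.41 = 0.00308.
Expected number = 0.00308 × 800 = 2.46 ≈ 2.

2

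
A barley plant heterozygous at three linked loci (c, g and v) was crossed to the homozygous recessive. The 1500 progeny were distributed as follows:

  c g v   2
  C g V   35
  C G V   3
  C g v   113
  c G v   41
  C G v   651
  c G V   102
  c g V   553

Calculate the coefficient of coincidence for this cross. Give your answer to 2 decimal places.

The two most frequent reciprocal classes, c g V and C G v, are the parental types, so the F1 was c g V / C G v.
The two rarest classes, c g v and C G V, are the double crossovers. Comparing them with the parentals, only the v allele has switched, so v is the middle locus and the order is g – v – c.
g–v: (215 + 5)/1500 = 0.1467; v–c: (76 + 5)/1500 = 0.0540.
Expected DCO frequency = 0.1467 × 0.0540 ≈ 0.00792; observed = 5/1500 ≈ 0.00333.
Coefficient of coincidence = 0.00333/0.00792 ≈ 0.42.

0.42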